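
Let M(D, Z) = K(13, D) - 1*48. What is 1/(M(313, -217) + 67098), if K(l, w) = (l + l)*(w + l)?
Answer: 1/75526 ≈ 1.3240e-5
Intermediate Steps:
K(l, w) = 2*l*(l + w) (K(l, w) = (2*l)*(l + w) = 2*l*(l + w))
M(D, Z) = 290 + 26*D (M(D, Z) = 2*13*(13 + D) - 1*48 = (338 + 26*D) - 48 = 290 + 26*D)
1/(M(313, -217) + 67098) = 1/((290 + 26*313) + 67098) = 1/((290 + 8138) + 67098) = 1/(8428 + 67098) = 1/75526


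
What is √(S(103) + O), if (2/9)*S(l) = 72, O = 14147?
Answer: √14471 ≈ 120.30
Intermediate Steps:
S(l) = 324 (S(l) = (9/2)*72 = 324)
√(S(103) + O) = √(324 + 14147) = √14471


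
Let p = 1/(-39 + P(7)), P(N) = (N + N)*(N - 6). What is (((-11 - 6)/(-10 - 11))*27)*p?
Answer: -153/175 ≈ -0.87429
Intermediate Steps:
P(N) = 2*N*(-6 + N) (P(N) = (2*N)*(-6 + N) = 2*N*(-6 + N))
p = -1/25 (p = 1/(-39 + 2*7*(-6 + 7)) = 1/(-39 + 2*7*1) = 1/(-39 + 14) = 1/(-25) = -1/25 ≈ -0.040000)
(((-11 - 6)/(-10 - 11))*27)*p = (((-11 - 6)/(-10 - 11))*27)*(-1/25) = (-17/(-21)*27)*(-1/25) = (-17*(-1/21)*27)*(-1/25) = ((17/21)*27)*(-1/25) = (153/7)*(-1/25) = -153/175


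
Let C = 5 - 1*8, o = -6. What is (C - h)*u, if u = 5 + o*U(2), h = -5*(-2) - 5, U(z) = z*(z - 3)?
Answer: -136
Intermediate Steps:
U(z) = z*(-3 + z)
h = 5 (h = 10 - 5 = 5)
C = -3 (C = 5 - 8 = -3)
u = 17 (u = 5 - 12*(-3 + 2) = 5 - 12*(-1) = 5 - 6*(-2) = 5 + 12 = 17)
(C - h)*u = (-3 - 1*5)*17 = (-3 - 5)*17 = -8*17 = -136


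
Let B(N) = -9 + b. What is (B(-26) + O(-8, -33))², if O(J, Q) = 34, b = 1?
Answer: 676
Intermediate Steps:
B(N) = -8 (B(N) = -9 + 1 = -8)
(B(-26) + O(-8, -33))² = (-8 + 34)² = 26² = 676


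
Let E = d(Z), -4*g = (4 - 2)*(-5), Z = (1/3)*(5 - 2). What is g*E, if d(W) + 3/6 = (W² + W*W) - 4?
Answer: -25/4 ≈ -6.2500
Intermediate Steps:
Z = 1 (Z = (1*(⅓))*3 = (⅓)*3 = 1)
g = 5/2 (g = -(4 - 2)*(-5)/4 = -(-5)/2 = -¼*(-10) = 5/2 ≈ 2.5000)
d(W) = -9/2 + 2*W² (d(W) = -½ + ((W² + W*W) - 4) = -½ + ((W² + W²) - 4) = -½ + (2*W² - 4) = -½ + (-4 + 2*W²) = -9/2 + 2*W²)
E = -5/2 (E = -9/2 + 2*1² = -9/2 + 2*1 = -9/2 + 2 = -5/2 ≈ -2.5000)
g*E = (5/2)*(-5/2) = -25/4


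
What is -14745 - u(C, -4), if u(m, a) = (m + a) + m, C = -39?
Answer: -14663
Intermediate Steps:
u(m, a) = a + 2*m (u(m, a) = (a + m) + m = a + 2*m)
-14745 - u(C, -4) = -14745 - (-4 + 2*(-39)) = -14745 - (-4 - 78) = -14745 - 1*(-82) = -14745 + 82 = -14663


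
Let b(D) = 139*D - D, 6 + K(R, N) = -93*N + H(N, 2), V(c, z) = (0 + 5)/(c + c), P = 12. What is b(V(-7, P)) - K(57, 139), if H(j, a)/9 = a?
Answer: 90060/7 ≈ 12866.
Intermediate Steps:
H(j, a) = 9*a
V(c, z) = 5/(2*c) (V(c, z) = 5/((2*c)) = 5*(1/(2*c)) = 5/(2*c))
K(R, N) = 12 - 93*N (K(R, N) = -6 + (-93*N + 9*2) = -6 + (-93*N + 18) = -6 + (18 - 93*N) = 12 - 93*N)
b(D) = 138*D
b(V(-7, P)) - K(57, 139) = 138*((5/2)/(-7)) - (12 - 93*139) = 138*((5/2)*(-⅐)) - (12 - 12927) = 138*(-5/14) - 1*(-12915) = -345/7 + 12915 = 90060/7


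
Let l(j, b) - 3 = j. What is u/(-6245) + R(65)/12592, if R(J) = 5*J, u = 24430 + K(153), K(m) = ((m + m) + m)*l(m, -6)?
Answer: -1207230503/78637040 ≈ -15.352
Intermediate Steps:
l(j, b) = 3 + j
K(m) = 3*m*(3 + m) (K(m) = ((m + m) + m)*(3 + m) = (2*m + m)*(3 + m) = (3*m)*(3 + m) = 3*m*(3 + m))
u = 96034 (u = 24430 + 3*153*(3 + 153) = 24430 + 3*153*156 = 24430 + 71604 = 96034)
u/(-6245) + R(65)/12592 = 96034/(-6245) + (5*65)/12592 = 96034*(-1/6245) + 325*(1/12592) = -96034/6245 + 325/12592 = -1207230503/78637040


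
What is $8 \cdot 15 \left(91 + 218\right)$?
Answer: $37080$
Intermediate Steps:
$8 \cdot 15 \left(91 + 218\right) = 120 \cdot 309 = 37080$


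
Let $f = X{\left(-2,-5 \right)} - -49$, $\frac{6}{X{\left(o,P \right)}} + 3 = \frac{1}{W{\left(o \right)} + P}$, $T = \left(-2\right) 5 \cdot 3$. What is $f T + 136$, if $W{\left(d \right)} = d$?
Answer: $- \frac{14044}{11} \approx -1276.7$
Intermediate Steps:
$T = -30$ ($T = \left(-10\right) 3 = -30$)
$X{\left(o,P \right)} = \frac{6}{-3 + \frac{1}{P + o}}$ ($X{\left(o,P \right)} = \frac{6}{-3 + \frac{1}{o + P}} = \frac{6}{-3 + \frac{1}{P + o}}$)
$f = \frac{518}{11}$ ($f = \frac{6 \left(\left(-1\right) \left(-5\right) - -2\right)}{-1 + 3 \left(-5\right) + 3 \left(-2\right)} - -49 = \frac{6 \left(5 + 2\right)}{-1 - 15 - 6} + 49 = 6 \frac{1}{-22} \cdot 7 + 49 = 6 \left(- \frac{1}{22}\right) 7 + 49 = - \frac{21}{11} + 49 = \frac{518}{11} \approx 47.091$)
$f T + 136 = \frac{518}{11} \left(-30\right) + 136 = - \frac{15540}{11} + 136 = - \frac{14044}{11}$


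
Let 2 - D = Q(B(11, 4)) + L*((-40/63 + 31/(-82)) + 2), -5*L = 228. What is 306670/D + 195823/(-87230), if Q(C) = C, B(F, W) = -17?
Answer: 115108337352089/24036837110 ≈ 4788.8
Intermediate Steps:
L = -228/5 (L = -1/5*228 = -228/5 ≈ -45.600)
D = 275557/4305 (D = 2 - (-17 - 228*((-40/63 + 31/(-82)) + 2)/5) = 2 - (-17 - 228*((-40*1/63 + 31*(-1/82)) + 2)/5) = 2 - (-17 - 228*((-40/63 - 31/82) + 2)/5) = 2 - (-17 - 228*(-5233/5166 + 2)/5) = 2 - (-17 - 228/5*5099/5166) = 2 - (-17 - 193762/4305) = 2 - 1*(-266947/4305) = 2 + 266947/4305 = 275557/4305 ≈ 64.009)
306670/D + 195823/(-87230) = 306670/(275557/4305) + 195823/(-87230) = 306670*(4305/275557) + 195823*(-1/87230) = 1320214350/275557 - 195823/87230 = 115108337352089/24036837110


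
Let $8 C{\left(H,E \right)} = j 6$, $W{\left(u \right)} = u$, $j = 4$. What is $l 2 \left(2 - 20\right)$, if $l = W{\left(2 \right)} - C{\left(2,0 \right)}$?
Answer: $36$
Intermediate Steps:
$C{\left(H,E \right)} = 3$ ($C{\left(H,E \right)} = \frac{4 \cdot 6}{8} = \frac{1}{8} \cdot 24 = 3$)
$l = -1$ ($l = 2 - 3 = -1$)
$l 2 \left(2 - 20\right) = \left(-1\right) 2 \left(2 - 20\right) = - 2 \left(2 - 20\right) = \left(-2\right) \left(-18\right) = 36$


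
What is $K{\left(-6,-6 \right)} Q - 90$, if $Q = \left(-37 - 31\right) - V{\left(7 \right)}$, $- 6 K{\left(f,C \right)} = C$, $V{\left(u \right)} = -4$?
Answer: $-154$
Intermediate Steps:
$K{\left(f,C \right)} = - \frac{C}{6}$
$Q = -64$ ($Q = \left(-37 - 31\right) - -4 = \left(-37 - 31\right) + 4 = -68 + 4 = -64$)
$K{\left(-6,-6 \right)} Q - 90 = \left(- \frac{1}{6}\right) \left(-6\right) \left(-64\right) - 90 = 1 \left(-64\right) - 90 = -64 - 90 = -154$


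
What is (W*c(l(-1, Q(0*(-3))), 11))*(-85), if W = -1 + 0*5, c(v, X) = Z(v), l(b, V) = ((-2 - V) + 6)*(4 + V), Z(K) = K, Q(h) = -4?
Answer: 0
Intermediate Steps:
l(b, V) = (4 + V)*(4 - V) (l(b, V) = (4 - V)*(4 + V) = (4 + V)*(4 - V))
c(v, X) = v
W = -1 (W = -1 + 0 = -1)
(W*c(l(-1, Q(0*(-3))), 11))*(-85) = -(16 - 1*(-4)**2)*(-85) = -(16 - 1*16)*(-85) = -(16 - 16)*(-85) = -1*0*(-85) = 0*(-85) = 0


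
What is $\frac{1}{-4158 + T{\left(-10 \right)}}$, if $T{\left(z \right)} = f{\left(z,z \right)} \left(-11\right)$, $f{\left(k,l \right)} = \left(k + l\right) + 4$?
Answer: $- \frac{1}{3982} \approx -0.00025113$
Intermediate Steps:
$f{\left(k,l \right)} = 4 + k + l$
$T{\left(z \right)} = -44 - 22 z$ ($T{\left(z \right)} = \left(4 + z + z\right) \left(-11\right) = \left(4 + 2 z\right) \left(-11\right) = -44 - 22 z$)
$\frac{1}{-4158 + T{\left(-10 \right)}} = \frac{1}{-4158 - -176} = \frac{1}{-4158 + \left(-44 + 220\right)} = \frac{1}{-4158 + 176} = \frac{1}{-3982} = - \frac{1}{3982}$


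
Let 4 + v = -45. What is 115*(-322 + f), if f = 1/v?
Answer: -1814585/49 ≈ -37032.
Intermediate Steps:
v = -49 (v = -4 - 45 = -49)
f = -1/49 (f = 1/(-49) = -1/49 ≈ -0.020408)
115*(-322 + f) = 115*(-322 - 1/49) = 115*(-15779/49) = -1814585/49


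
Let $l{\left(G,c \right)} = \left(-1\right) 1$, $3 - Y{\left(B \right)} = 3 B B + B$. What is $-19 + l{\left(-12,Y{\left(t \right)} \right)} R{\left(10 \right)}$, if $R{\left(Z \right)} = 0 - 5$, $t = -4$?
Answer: $-14$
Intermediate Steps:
$Y{\left(B \right)} = 3 - B - 3 B^{2}$ ($Y{\left(B \right)} = 3 - \left(3 B B + B\right) = 3 - \left(3 B^{2} + B\right) = 3 - \left(B + 3 B^{2}\right) = 3 - B - 3 B^{2}$)
$R{\left(Z \right)} = -5$
$l{\left(G,c \right)} = -1$
$-19 + l{\left(-12,Y{\left(t \right)} \right)} R{\left(10 \right)} = -19 - -5 = -19 + 5 = -14$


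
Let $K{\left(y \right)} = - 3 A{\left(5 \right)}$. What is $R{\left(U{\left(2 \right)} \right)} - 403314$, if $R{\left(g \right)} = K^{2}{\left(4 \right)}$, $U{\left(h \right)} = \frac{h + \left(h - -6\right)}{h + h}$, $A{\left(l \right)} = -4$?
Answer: $-403170$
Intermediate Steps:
$U{\left(h \right)} = \frac{6 + 2 h}{2 h}$ ($U{\left(h \right)} = \frac{h + \left(h + 6\right)}{2 h} = \left(h + \left(6 + h\right)\right) \frac{1}{2 h} = \left(6 + 2 h\right) \frac{1}{2 h} = \frac{6 + 2 h}{2 h}$)
$K{\left(y \right)} = 12$ ($K{\left(y \right)} = \left(-3\right) \left(-4\right) = 12$)
$R{\left(g \right)} = 144$ ($R{\left(g \right)} = 12^{2} = 144$)
$R{\left(U{\left(2 \right)} \right)} - 403314 = 144 - 403314 = -403170$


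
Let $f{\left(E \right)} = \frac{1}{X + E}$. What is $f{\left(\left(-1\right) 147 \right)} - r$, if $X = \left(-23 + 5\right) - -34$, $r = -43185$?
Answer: $\frac{5657234}{131} \approx 43185.0$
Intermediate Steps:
$X = 16$ ($X = -18 + 34 = 16$)
$f{\left(E \right)} = \frac{1}{16 + E}$
$f{\left(\left(-1\right) 147 \right)} - r = \frac{1}{16 - 147} - -43185 = \frac{1}{16 - 147} + 43185 = \frac{1}{-131} + 43185 = - \frac{1}{131} + 43185 = \frac{5657234}{131}$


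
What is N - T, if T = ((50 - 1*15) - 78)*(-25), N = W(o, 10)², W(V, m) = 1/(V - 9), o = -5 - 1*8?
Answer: -520299/484 ≈ -1075.0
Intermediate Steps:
o = -13 (o = -5 - 8 = -13)
W(V, m) = 1/(-9 + V)
N = 1/484 (N = (1/(-9 - 13))² = (1/(-22))² = (-1/22)² = 1/484 ≈ 0.0020661)
T = 1075 (T = ((50 - 15) - 78)*(-25) = (35 - 78)*(-25) = -43*(-25) = 1075)
N - T = 1/484 - 1*1075 = 1/484 - 1075 = -520299/484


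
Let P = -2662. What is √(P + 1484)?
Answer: I*√1178 ≈ 34.322*I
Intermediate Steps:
√(P + 1484) = √(-2662 + 1484) = √(-1178) = I*√1178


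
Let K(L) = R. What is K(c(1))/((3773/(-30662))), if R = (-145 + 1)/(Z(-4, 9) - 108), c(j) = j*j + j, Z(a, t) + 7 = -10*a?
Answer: -1471776/94325 ≈ -15.603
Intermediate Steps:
Z(a, t) = -7 - 10*a
c(j) = j + j**2 (c(j) = j**2 + j = j + j**2)
R = 48/25 (R = (-145 + 1)/((-7 - 10*(-4)) - 108) = -144/((-7 + 40) - 108) = -144/(33 - 108) = -144/(-75) = -144*(-1/75) = 48/25 ≈ 1.9200)
K(L) = 48/25
K(c(1))/((3773/(-30662))) = 48/(25*((3773/(-30662)))) = 48/(25*((3773*(-1/30662)))) = 48/(25*(-3773/30662)) = (48/25)*(-30662/3773) = -1471776/94325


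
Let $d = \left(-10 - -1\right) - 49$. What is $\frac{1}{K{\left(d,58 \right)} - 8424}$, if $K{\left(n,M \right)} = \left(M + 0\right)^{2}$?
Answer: $- \frac{1}{5060} \approx -0.00019763$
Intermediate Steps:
$d = -58$ ($d = \left(-10 + 1\right) - 49 = -9 - 49 = -58$)
$K{\left(n,M \right)} = M^{2}$
$\frac{1}{K{\left(d,58 \right)} - 8424} = \frac{1}{58^{2} - 8424} = \frac{1}{3364 - 8424} = \frac{1}{-5060} = - \frac{1}{5060}$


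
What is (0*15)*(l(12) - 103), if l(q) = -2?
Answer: 0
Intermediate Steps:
(0*15)*(l(12) - 103) = (0*15)*(-2 - 103) = 0*(-105) = 0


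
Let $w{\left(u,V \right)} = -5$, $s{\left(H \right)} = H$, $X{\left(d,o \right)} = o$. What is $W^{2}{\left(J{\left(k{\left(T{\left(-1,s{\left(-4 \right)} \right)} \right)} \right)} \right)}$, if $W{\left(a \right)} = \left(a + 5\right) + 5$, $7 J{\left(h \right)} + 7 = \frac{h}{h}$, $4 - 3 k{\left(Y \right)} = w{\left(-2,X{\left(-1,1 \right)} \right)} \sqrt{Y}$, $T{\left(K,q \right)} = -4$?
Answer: $\frac{4096}{49} \approx 83.592$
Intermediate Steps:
$k{\left(Y \right)} = \frac{4}{3} + \frac{5 \sqrt{Y}}{3}$ ($k{\left(Y \right)} = \frac{4}{3} - \frac{\left(-5\right) \sqrt{Y}}{3} = \frac{4}{3} + \frac{5 \sqrt{Y}}{3}$)
$J{\left(h \right)} = - \frac{6}{7}$ ($J{\left(h \right)} = -1 + \frac{h \frac{1}{h}}{7} = -1 + \frac{1}{7} \cdot 1 = -1 + \frac{1}{7} = - \frac{6}{7}$)
$W{\left(a \right)} = 10 + a$ ($W{\left(a \right)} = \left(5 + a\right) + 5 = 10 + a$)
$W^{2}{\left(J{\left(k{\left(T{\left(-1,s{\left(-4 \right)} \right)} \right)} \right)} \right)} = \left(10 - \frac{6}{7}\right)^{2} = \left(\frac{64}{7}\right)^{2} = \frac{4096}{49}$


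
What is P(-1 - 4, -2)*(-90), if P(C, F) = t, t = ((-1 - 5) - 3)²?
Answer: -7290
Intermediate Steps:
t = 81 (t = (-6 - 3)² = (-9)² = 81)
P(C, F) = 81
P(-1 - 4, -2)*(-90) = 81*(-90) = -7290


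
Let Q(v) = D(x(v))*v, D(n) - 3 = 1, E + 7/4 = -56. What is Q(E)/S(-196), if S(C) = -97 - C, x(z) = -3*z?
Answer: -7/3 ≈ -2.3333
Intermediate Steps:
E = -231/4 (E = -7/4 - 56 = -231/4 ≈ -57.750)
D(n) = 4 (D(n) = 3 + 1 = 4)
Q(v) = 4*v
Q(E)/S(-196) = (4*(-231/4))/(-97 - 1*(-196)) = -231/(-97 + 196) = -231/99 = -231*1/99 = -7/3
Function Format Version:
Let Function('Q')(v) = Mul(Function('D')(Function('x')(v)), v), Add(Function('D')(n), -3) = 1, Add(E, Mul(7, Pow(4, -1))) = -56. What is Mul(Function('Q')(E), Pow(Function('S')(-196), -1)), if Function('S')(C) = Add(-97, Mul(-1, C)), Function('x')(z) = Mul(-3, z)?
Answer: Rational(-7, 3) ≈ -2.3333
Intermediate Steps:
E = Rational(-231, 4) (E = Add(Rational(-7, 4), -56) = Rational(-231, 4) ≈ -57.750)
Function('D')(n) = 4 (Function('D')(n) = Add(3, 1) = 4)
Function('Q')(v) = Mul(4, v)
Mul(Function('Q')(E), Pow(Function('S')(-196), -1)) = Mul(Mul(4, Rational(-231, 4)), Pow(Add(-97, Mul(-1, -196)), -1)) = Mul(-231, Pow(Add(-97, 196), -1)) = Mul(-231, Pow(99, -1)) = Mul(-231, Rational(1, 99)) = Rational(-7, 3)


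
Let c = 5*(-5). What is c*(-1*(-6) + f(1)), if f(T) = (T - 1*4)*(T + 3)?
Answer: 150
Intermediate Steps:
c = -25
f(T) = (-4 + T)*(3 + T) (f(T) = (T - 4)*(3 + T) = (-4 + T)*(3 + T))
c*(-1*(-6) + f(1)) = -25*(-1*(-6) + (-12 + 1**2 - 1*1)) = -25*(6 + (-12 + 1 - 1)) = -25*(6 - 12) = -25*(-6) = 150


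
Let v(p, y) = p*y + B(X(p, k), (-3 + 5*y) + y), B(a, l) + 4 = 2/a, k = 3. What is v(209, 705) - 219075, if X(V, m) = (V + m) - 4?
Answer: -7460335/104 ≈ -71734.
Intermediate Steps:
X(V, m) = -4 + V + m
B(a, l) = -4 + 2/a
v(p, y) = -4 + 2/(-1 + p) + p*y (v(p, y) = p*y + (-4 + 2/(-4 + p + 3)) = p*y + (-4 + 2/(-1 + p)) = -4 + 2/(-1 + p) + p*y)
v(209, 705) - 219075 = (2 + (-1 + 209)*(-4 + 209*705))/(-1 + 209) - 219075 = (2 + 208*(-4 + 147345))/208 - 219075 = (2 + 208*147341)/208 - 219075 = (2 + 30646928)/208 - 219075 = (1/208)*30646930 - 219075 = 15323465/104 - 219075 = -7460335/104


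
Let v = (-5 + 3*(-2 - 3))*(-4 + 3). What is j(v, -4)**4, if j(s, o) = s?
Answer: 160000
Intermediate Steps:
v = 20 (v = (-5 + 3*(-5))*(-1) = (-5 - 15)*(-1) = -20*(-1) = 20)
j(v, -4)**4 = 20**4 = 160000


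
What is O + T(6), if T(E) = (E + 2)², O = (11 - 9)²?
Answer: 68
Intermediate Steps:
O = 4 (O = 2² = 4)
T(E) = (2 + E)²
O + T(6) = 4 + (2 + 6)² = 4 + 8² = 4 + 64 = 68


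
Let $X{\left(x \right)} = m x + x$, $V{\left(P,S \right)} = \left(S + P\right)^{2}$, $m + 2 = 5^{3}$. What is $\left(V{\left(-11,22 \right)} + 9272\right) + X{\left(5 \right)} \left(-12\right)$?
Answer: $1953$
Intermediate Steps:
$m = 123$ ($m = -2 + 5^{3} = -2 + 125 = 123$)
$V{\left(P,S \right)} = \left(P + S\right)^{2}$
$X{\left(x \right)} = 124 x$ ($X{\left(x \right)} = 123 x + x = 124 x$)
$\left(V{\left(-11,22 \right)} + 9272\right) + X{\left(5 \right)} \left(-12\right) = \left(\left(-11 + 22\right)^{2} + 9272\right) + 124 \cdot 5 \left(-12\right) = \left(11^{2} + 9272\right) + 620 \left(-12\right) = \left(121 + 9272\right) - 7440 = 9393 - 7440 = 1953$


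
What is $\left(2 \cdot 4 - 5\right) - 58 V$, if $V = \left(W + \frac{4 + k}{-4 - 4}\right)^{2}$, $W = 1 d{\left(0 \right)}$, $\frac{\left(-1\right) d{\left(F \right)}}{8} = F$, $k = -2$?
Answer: $- \frac{5}{8} \approx -0.625$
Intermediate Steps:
$d{\left(F \right)} = - 8 F$
$W = 0$ ($W = 1 \left(\left(-8\right) 0\right) = 1 \cdot 0 = 0$)
$V = \frac{1}{16}$ ($V = \left(0 + \frac{4 - 2}{-4 - 4}\right)^{2} = \left(0 + \frac{2}{-8}\right)^{2} = \left(0 + 2 \left(- \frac{1}{8}\right)\right)^{2} = \left(0 - \frac{1}{4}\right)^{2} = \left(- \frac{1}{4}\right)^{2} = \frac{1}{16} \approx 0.0625$)
$\left(2 \cdot 4 - 5\right) - 58 V = \left(2 \cdot 4 - 5\right) - \frac{29}{8} = \left(8 - 5\right) - \frac{29}{8} = 3 - \frac{29}{8} = - \frac{5}{8}$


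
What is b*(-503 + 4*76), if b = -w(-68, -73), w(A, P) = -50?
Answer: -9950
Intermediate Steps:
b = 50 (b = -1*(-50) = 50)
b*(-503 + 4*76) = 50*(-503 + 4*76) = 50*(-503 + 304) = 50*(-199) = -9950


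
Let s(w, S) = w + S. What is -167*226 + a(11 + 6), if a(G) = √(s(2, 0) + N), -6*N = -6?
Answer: -37742 + √3 ≈ -37740.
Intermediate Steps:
N = 1 (N = -⅙*(-6) = 1)
s(w, S) = S + w
a(G) = √3 (a(G) = √((0 + 2) + 1) = √(2 + 1) = √3)
-167*226 + a(11 + 6) = -167*226 + √3 = -37742 + √3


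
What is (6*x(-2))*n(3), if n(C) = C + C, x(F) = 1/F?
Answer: -18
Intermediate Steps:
n(C) = 2*C
(6*x(-2))*n(3) = (6/(-2))*(2*3) = (6*(-½))*6 = -3*6 = -18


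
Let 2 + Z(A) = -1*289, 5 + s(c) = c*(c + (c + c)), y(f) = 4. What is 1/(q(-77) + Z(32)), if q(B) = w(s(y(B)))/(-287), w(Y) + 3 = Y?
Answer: -287/83557 ≈ -0.0034348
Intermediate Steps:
s(c) = -5 + 3*c² (s(c) = -5 + c*(c + (c + c)) = -5 + c*(c + 2*c) = -5 + c*(3*c) = -5 + 3*c²)
w(Y) = -3 + Y
q(B) = -40/287 (q(B) = (-3 + (-5 + 3*4²))/(-287) = (-3 + (-5 + 3*16))*(-1/287) = (-3 + (-5 + 48))*(-1/287) = (-3 + 43)*(-1/287) = 40*(-1/287) = -40/287)
Z(A) = -291 (Z(A) = -2 - 1*289 = -2 - 289 = -291)
1/(q(-77) + Z(32)) = 1/(-40/287 - 291) = 1/(-83557/287) = -287/83557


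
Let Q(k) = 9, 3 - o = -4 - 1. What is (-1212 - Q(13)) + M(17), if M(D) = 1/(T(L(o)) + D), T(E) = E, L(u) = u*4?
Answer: -59828/49 ≈ -1221.0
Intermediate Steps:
o = 8 (o = 3 - (-4 - 1) = 3 - 1*(-5) = 3 + 5 = 8)
L(u) = 4*u
M(D) = 1/(32 + D) (M(D) = 1/(4*8 + D) = 1/(32 + D))
(-1212 - Q(13)) + M(17) = (-1212 - 1*9) + 1/(32 + 17) = (-1212 - 9) + 1/49 = -1221 + 1/49 = -59828/49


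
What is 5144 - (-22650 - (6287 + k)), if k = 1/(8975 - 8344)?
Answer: 21505112/631 ≈ 34081.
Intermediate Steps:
k = 1/631 ≈ 0.0015848
5144 - (-22650 - (6287 + k)) = 5144 - (-22650 - (6287 + 1/631)) = 5144 - (-22650 - 1*3967098/631) = 5144 - (-22650 - 3967098/631) = 5144 - 1*(-18259248/631) = 5144 + 18259248/631 = 21505112/631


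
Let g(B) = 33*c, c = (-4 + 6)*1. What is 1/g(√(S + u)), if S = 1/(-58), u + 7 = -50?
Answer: 1/66 ≈ 0.015152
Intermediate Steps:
u = -57 (u = -7 - 50 = -57)
S = -1/58 ≈ -0.017241
c = 2 (c = 2*1 = 2)
g(B) = 66 (g(B) = 33*2 = 66)
1/g(√(S + u)) = 1/66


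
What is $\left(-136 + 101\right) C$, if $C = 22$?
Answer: $-770$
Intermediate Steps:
$\left(-136 + 101\right) C = \left(-136 + 101\right) 22 = \left(-35\right) 22 = -770$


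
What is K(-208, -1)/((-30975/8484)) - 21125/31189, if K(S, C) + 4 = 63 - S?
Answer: -3395454427/46003775 ≈ -73.808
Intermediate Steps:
K(S, C) = 59 - S (K(S, C) = -4 + (63 - S) = 59 - S)
K(-208, -1)/((-30975/8484)) - 21125/31189 = (59 - 1*(-208))/((-30975/8484)) - 21125/31189 = (59 + 208)/((-30975*1/8484)) - 21125*1/31189 = 267/(-1475/404) - 21125/31189 = 267*(-404/1475) - 21125/31189 = -107868/1475 - 21125/31189 = -3395454427/46003775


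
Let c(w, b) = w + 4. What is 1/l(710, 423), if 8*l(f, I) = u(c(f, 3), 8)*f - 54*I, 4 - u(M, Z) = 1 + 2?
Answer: -2/5533 ≈ -0.00036147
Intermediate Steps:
c(w, b) = 4 + w
u(M, Z) = 1 (u(M, Z) = 4 - (1 + 2) = 4 - 1*3 = 4 - 3 = 1)
l(f, I) = -27*I/4 + f/8 (l(f, I) = (1*f - 54*I)/8 = (f - 54*I)/8 = -27*I/4 + f/8)
1/l(710, 423) = 1/(-27/4*423 + (⅛)*710) = 1/(-11421/4 + 355/4) = 1/(-5533/2) = -2/5533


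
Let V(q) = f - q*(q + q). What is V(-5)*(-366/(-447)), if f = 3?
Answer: -5734/149 ≈ -38.483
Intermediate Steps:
V(q) = 3 - 2*q**2 (V(q) = 3 - q*(q + q) = 3 - q*2*q = 3 - 2*q**2)
V(-5)*(-366/(-447)) = (3 - 2*(-5)**2)*(-366/(-447)) = (3 - 2*25)*(-366*(-1/447)) = (3 - 50)*(122/149) = -47*122/149 = -5734/149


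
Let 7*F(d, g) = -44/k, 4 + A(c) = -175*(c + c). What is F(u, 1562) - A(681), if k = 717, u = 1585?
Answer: 1196298682/5019 ≈ 2.3835e+5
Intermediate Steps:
A(c) = -4 - 350*c (A(c) = -4 - 175*(c + c) = -4 - 350*c)
F(d, g) = -44/5019 (F(d, g) = (-44/717)/7 = (-44*1/717)/7 = (⅐)*(-44/717) = -44/5019)
F(u, 1562) - A(681) = -44/5019 - (-4 - 350*681) = -44/5019 - (-4 - 238350) = -44/5019 - 1*(-238354) = -44/5019 + 238354 = 1196298682/5019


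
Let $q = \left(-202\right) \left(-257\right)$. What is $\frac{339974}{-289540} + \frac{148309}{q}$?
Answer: $\frac{3161497203}{1878897445} \approx 1.6826$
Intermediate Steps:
$q = 51914$
$\frac{339974}{-289540} + \frac{148309}{q} = \frac{339974}{-289540} + \frac{148309}{51914} = 339974 \left(- \frac{1}{289540}\right) + 148309 \cdot \frac{1}{51914} = - \frac{169987}{144770} + \frac{148309}{51914} = \frac{3161497203}{1878897445}$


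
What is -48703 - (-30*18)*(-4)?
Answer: -50863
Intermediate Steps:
-48703 - (-30*18)*(-4) = -48703 - (-540)*(-4) = -48703 - 1*2160 = -48703 - 2160 = -50863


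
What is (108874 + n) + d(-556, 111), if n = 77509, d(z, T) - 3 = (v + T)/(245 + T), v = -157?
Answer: 33176685/178 ≈ 1.8639e+5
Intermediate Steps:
d(z, T) = 3 + (-157 + T)/(245 + T)
(108874 + n) + d(-556, 111) = (108874 + 77509) + 2*(289 + 2*111)/(245 + 111) = 186383 + 2*(289 + 222)/356 = 186383 + 2*(1/356)*511 = 186383 + 511/178 = 33176685/178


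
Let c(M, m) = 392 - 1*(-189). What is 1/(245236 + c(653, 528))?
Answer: 1/245817 ≈ 4.0681e-6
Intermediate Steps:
c(M, m) = 581 (c(M, m) = 392 + 189 = 581)
1/(245236 + c(653, 528)) = 1/(245236 + 581) = 1/245817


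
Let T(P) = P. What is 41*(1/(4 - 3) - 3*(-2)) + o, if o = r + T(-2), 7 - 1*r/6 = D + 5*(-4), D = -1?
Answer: 453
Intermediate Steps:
r = 168 (r = 42 - 6*(-1 + 5*(-4)) = 42 - 6*(-1 - 20) = 42 - 6*(-21) = 42 + 126 = 168)
o = 166 (o = 168 - 2 = 166)
41*(1/(4 - 3) - 3*(-2)) + o = 41*(1/(4 - 3) - 3*(-2)) + 166 = 41*(1/1 + 6) + 166 = 41*(1 + 6) + 166 = 41*7 + 166 = 287 + 166 = 453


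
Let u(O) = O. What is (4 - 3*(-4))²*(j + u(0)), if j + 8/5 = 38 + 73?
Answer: 140032/5 ≈ 28006.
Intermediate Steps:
j = 547/5 (j = -8/5 + (38 + 73) = -8/5 + 111 = 547/5 ≈ 109.40)
(4 - 3*(-4))²*(j + u(0)) = (4 - 3*(-4))²*(547/5 + 0) = (4 + 12)²*(547/5) = 16²*(547/5) = 256*(547/5) = 140032/5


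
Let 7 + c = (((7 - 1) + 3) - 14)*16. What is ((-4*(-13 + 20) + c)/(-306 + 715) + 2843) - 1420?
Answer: 581892/409 ≈ 1422.7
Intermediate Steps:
c = -87 (c = -7 + (((7 - 1) + 3) - 14)*16 = -7 + ((6 + 3) - 14)*16 = -7 + (9 - 14)*16 = -7 - 5*16 = -7 - 80 = -87)
((-4*(-13 + 20) + c)/(-306 + 715) + 2843) - 1420 = ((-4*(-13 + 20) - 87)/(-306 + 715) + 2843) - 1420 = ((-4*7 - 87)/409 + 2843) - 1420 = ((-28 - 87)*(1/409) + 2843) - 1420 = (-115*1/409 + 2843) - 1420 = (-115/409 + 2843) - 1420 = 1162672/409 - 1420 = 581892/409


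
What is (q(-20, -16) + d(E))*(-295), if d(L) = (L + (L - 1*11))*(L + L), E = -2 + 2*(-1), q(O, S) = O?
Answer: -38940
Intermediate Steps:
E = -4 (E = -2 - 2 = -4)
d(L) = 2*L*(-11 + 2*L) (d(L) = (L + (L - 11))*(2*L) = (L + (-11 + L))*(2*L) = (-11 + 2*L)*(2*L) = 2*L*(-11 + 2*L))
(q(-20, -16) + d(E))*(-295) = (-20 + 2*(-4)*(-11 + 2*(-4)))*(-295) = (-20 + 2*(-4)*(-11 - 8))*(-295) = (-20 + 2*(-4)*(-19))*(-295) = (-20 + 152)*(-295) = 132*(-295) = -38940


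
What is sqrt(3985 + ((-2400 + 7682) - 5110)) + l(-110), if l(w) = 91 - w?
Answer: 201 + sqrt(4157) ≈ 265.47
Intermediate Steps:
sqrt(3985 + ((-2400 + 7682) - 5110)) + l(-110) = sqrt(3985 + ((-2400 + 7682) - 5110)) + (91 - 1*(-110)) = sqrt(3985 + (5282 - 5110)) + (91 + 110) = sqrt(3985 + 172) + 201 = sqrt(4157) + 201 = 201 + sqrt(4157)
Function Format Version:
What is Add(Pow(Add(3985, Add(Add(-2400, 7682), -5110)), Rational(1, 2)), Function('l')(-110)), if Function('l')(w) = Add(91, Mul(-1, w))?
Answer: Add(201, Pow(4157, Rational(1, 2))) ≈ 265.47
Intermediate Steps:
Add(Pow(Add(3985, Add(Add(-2400, 7682), -5110)), Rational(1, 2)), Function('l')(-110)) = Add(Pow(Add(3985, Add(Add(-2400, 7682), -5110)), Rational(1, 2)), Add(91, Mul(-1, -110))) = Add(Pow(Add(3985, Add(5282, -5110)), Rational(1, 2)), Add(91, 110)) = Add(Pow(Add(3985, 172), Rational(1, 2)), 201) = Add(Pow(4157, Rational(1, 2)), 201) = Add(201, Pow(4157, Rational(1, 2)))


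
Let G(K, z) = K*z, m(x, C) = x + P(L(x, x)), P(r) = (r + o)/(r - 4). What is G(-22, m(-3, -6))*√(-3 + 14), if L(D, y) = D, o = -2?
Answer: 352*√11/7 ≈ 166.78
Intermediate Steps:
P(r) = (-2 + r)/(-4 + r) (P(r) = (r - 2)/(r - 4) = (-2 + r)/(-4 + r))
m(x, C) = x + (-2 + x)/(-4 + x)
G(-22, m(-3, -6))*√(-3 + 14) = (-22*(-2 - 3 - 3*(-4 - 3))/(-4 - 3))*√(-3 + 14) = (-22*(-2 - 3 - 3*(-7))/(-7))*√11 = (-(-22)*(-2 - 3 + 21)/7)*√11 = (-(-22)*16/7)*√11 = (-22*(-16/7))*√11 = 352*√11/7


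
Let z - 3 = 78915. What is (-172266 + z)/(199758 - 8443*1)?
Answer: -93348/191315 ≈ -0.48793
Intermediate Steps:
z = 78918 (z = 3 + 78915 = 78918)
(-172266 + z)/(199758 - 8443*1) = (-172266 + 78918)/(199758 - 8443*1) = -93348/(199758 - 8443) = -93348/191315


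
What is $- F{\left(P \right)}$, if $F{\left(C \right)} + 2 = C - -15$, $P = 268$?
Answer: $-281$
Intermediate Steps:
$F{\left(C \right)} = 13 + C$ ($F{\left(C \right)} = -2 + \left(C - -15\right) = -2 + \left(C + 15\right) = -2 + \left(15 + C\right) = 13 + C$)
$- F{\left(P \right)} = - (13 + 268) = \left(-1\right) 281 = -281$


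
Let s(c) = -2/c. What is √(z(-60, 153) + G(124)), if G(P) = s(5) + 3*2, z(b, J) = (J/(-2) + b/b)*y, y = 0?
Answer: 2*√35/5 ≈ 2.3664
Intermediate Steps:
z(b, J) = 0 (z(b, J) = (J/(-2) + b/b)*0 = (J*(-½) + 1)*0 = (-J/2 + 1)*0 = (1 - J/2)*0 = 0)
G(P) = 28/5 (G(P) = -2/5 + 3*2 = -2*⅕ + 6 = -⅖ + 6 = 28/5)
√(z(-60, 153) + G(124)) = √(0 + 28/5) = √(28/5) = 2*√35/5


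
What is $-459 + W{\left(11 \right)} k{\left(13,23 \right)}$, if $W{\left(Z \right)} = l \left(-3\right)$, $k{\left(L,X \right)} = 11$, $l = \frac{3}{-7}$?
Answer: $- \frac{3114}{7} \approx -444.86$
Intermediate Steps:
$l = - \frac{3}{7}$ ($l = 3 \left(- \frac{1}{7}\right) = - \frac{3}{7} \approx -0.42857$)
$W{\left(Z \right)} = \frac{9}{7}$ ($W{\left(Z \right)} = \left(- \frac{3}{7}\right) \left(-3\right) = \frac{9}{7}$)
$-459 + W{\left(11 \right)} k{\left(13,23 \right)} = -459 + \frac{9}{7} \cdot 11 = -459 + \frac{99}{7} = - \frac{3114}{7}$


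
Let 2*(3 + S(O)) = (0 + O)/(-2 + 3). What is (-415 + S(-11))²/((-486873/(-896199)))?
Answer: 214313742797/649164 ≈ 3.3014e+5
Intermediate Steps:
S(O) = -3 + O/2 (S(O) = -3 + ((0 + O)/(-2 + 3))/2 = -3 + (O/1)/2 = -3 + (O*1)/2 = -3 + O/2)
(-415 + S(-11))²/((-486873/(-896199))) = (-415 + (-3 + (½)*(-11)))²/((-486873/(-896199))) = (-415 + (-3 - 11/2))²/((-486873*(-1/896199))) = (-415 - 17/2)²/(162291/298733) = (-847/2)²*(298733/162291) = (717409/4)*(298733/162291) = 214313742797/649164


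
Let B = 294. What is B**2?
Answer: 86436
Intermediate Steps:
B**2 = 294**2 = 86436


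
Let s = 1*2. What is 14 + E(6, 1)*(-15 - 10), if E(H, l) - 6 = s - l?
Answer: -161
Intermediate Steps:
s = 2
E(H, l) = 8 - l (E(H, l) = 6 + (2 - l) = 8 - l)
14 + E(6, 1)*(-15 - 10) = 14 + (8 - 1*1)*(-15 - 10) = 14 + (8 - 1)*(-25) = 14 + 7*(-25) = 14 - 175 = -161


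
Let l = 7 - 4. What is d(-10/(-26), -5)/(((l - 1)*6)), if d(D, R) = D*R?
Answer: -25/156 ≈ -0.16026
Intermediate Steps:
l = 3
d(-10/(-26), -5)/(((l - 1)*6)) = (-10/(-26)*(-5))/(((3 - 1)*6)) = (-10*(-1/26)*(-5))/((2*6)) = ((5/13)*(-5))/12 = -25/13*1/12 = -25/156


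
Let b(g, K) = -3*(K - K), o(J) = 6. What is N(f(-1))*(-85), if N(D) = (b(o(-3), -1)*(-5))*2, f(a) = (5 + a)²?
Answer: 0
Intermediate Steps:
b(g, K) = 0 (b(g, K) = -3*0 = 0)
N(D) = 0 (N(D) = (0*(-5))*2 = 0*2 = 0)
N(f(-1))*(-85) = 0*(-85) = 0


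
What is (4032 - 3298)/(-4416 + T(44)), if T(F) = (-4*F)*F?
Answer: -367/6080 ≈ -0.060362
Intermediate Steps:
T(F) = -4*F²
(4032 - 3298)/(-4416 + T(44)) = (4032 - 3298)/(-4416 - 4*44²) = 734/(-4416 - 4*1936) = 734/(-4416 - 7744) = 734/(-12160) = 734*(-1/12160) = -367/6080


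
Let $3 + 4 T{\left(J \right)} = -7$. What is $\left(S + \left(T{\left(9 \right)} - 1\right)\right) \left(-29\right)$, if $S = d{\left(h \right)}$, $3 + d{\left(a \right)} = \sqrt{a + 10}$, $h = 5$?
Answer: $\frac{377}{2} - 29 \sqrt{15} \approx 76.183$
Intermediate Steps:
$T{\left(J \right)} = - \frac{5}{2}$ ($T{\left(J \right)} = - \frac{3}{4} + \frac{1}{4} \left(-7\right) = - \frac{3}{4} - \frac{7}{4} = - \frac{5}{2}$)
$d{\left(a \right)} = -3 + \sqrt{10 + a}$ ($d{\left(a \right)} = -3 + \sqrt{a + 10} = -3 + \sqrt{10 + a}$)
$S = -3 + \sqrt{15}$ ($S = -3 + \sqrt{10 + 5} = -3 + \sqrt{15} \approx 0.87298$)
$\left(S + \left(T{\left(9 \right)} - 1\right)\right) \left(-29\right) = \left(\left(-3 + \sqrt{15}\right) - \frac{7}{2}\right) \left(-29\right) = \left(- \frac{13}{2} + \sqrt{15}\right) \left(-29\right) = \frac{377}{2} - 29 \sqrt{15}$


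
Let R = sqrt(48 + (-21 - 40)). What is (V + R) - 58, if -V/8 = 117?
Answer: -994 + I*sqrt(13) ≈ -994.0 + 3.6056*I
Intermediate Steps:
V = -936 (V = -8*117 = -936)
R = I*sqrt(13) (R = sqrt(48 - 61) = sqrt(-13) = I*sqrt(13) ≈ 3.6056*I)
(V + R) - 58 = (-936 + I*sqrt(13)) - 58 = -994 + I*sqrt(13)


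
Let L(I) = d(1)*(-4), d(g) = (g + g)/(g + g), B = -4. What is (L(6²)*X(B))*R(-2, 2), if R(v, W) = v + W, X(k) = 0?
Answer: 0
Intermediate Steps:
d(g) = 1 (d(g) = (2*g)/((2*g)) = (2*g)*(1/(2*g)) = 1)
R(v, W) = W + v
L(I) = -4 (L(I) = 1*(-4) = -4)
(L(6²)*X(B))*R(-2, 2) = (-4*0)*(2 - 2) = 0*0 = 0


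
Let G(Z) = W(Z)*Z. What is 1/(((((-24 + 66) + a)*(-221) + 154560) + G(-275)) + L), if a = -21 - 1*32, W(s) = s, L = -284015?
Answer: -1/51399 ≈ -1.9456e-5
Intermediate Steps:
a = -53 (a = -21 - 32 = -53)
G(Z) = Z² (G(Z) = Z*Z = Z²)
1/(((((-24 + 66) + a)*(-221) + 154560) + G(-275)) + L) = 1/(((((-24 + 66) - 53)*(-221) + 154560) + (-275)²) - 284015) = 1/((((42 - 53)*(-221) + 154560) + 75625) - 284015) = 1/(((-11*(-221) + 154560) + 75625) - 284015) = 1/(((2431 + 154560) + 75625) - 284015) = 1/((156991 + 75625) - 284015) = 1/(232616 - 284015) = 1/(-51399) = -1/51399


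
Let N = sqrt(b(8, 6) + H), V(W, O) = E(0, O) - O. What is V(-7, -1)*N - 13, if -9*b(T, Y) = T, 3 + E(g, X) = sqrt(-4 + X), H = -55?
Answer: -13 - I*sqrt(503)*(2 - I*sqrt(5))/3 ≈ -29.717 - 14.952*I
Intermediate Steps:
E(g, X) = -3 + sqrt(-4 + X)
b(T, Y) = -T/9
V(W, O) = -3 + sqrt(-4 + O) - O (V(W, O) = (-3 + sqrt(-4 + O)) - O = -3 + sqrt(-4 + O) - O)
N = I*sqrt(503)/3 (N = sqrt(-1/9*8 - 55) = sqrt(-8/9 - 55) = sqrt(-503/9) = I*sqrt(503)/3 ≈ 7.4759*I)
V(-7, -1)*N - 13 = (-3 + sqrt(-4 - 1) - 1*(-1))*(I*sqrt(503)/3) - 13 = (-3 + sqrt(-5) + 1)*(I*sqrt(503)/3) - 13 = (-3 + I*sqrt(5) + 1)*(I*sqrt(503)/3) - 13 = (-2 + I*sqrt(5))*(I*sqrt(503)/3) - 13 = I*sqrt(503)*(-2 + I*sqrt(5))/3 - 13 = -13 + I*sqrt(503)*(-2 + I*sqrt(5))/3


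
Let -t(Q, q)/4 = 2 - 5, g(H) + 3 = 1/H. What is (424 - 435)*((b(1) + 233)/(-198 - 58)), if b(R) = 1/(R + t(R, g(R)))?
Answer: 16665/1664 ≈ 10.015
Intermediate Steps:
g(H) = -3 + 1/H
t(Q, q) = 12 (t(Q, q) = -4*(2 - 5) = -4*(-3) = 12)
b(R) = 1/(12 + R) (b(R) = 1/(R + 12) = 1/(12 + R))
(424 - 435)*((b(1) + 233)/(-198 - 58)) = (424 - 435)*((1/(12 + 1) + 233)/(-198 - 58)) = -11*(1/13 + 233)/(-256) = -11*(1/13 + 233)*(-1)/256 = -33330*(-1)/(13*256) = -11*(-1515/1664) = 16665/1664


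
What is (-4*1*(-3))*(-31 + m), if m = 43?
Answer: 144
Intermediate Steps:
(-4*1*(-3))*(-31 + m) = (-4*1*(-3))*(-31 + 43) = -4*(-3)*12 = 12*12 = 144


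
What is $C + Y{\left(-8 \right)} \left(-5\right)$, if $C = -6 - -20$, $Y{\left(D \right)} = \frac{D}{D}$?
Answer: $9$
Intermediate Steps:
$Y{\left(D \right)} = 1$
$C = 14$ ($C = -6 + 20 = 14$)
$C + Y{\left(-8 \right)} \left(-5\right) = 14 + 1 \left(-5\right) = 14 - 5 = 9$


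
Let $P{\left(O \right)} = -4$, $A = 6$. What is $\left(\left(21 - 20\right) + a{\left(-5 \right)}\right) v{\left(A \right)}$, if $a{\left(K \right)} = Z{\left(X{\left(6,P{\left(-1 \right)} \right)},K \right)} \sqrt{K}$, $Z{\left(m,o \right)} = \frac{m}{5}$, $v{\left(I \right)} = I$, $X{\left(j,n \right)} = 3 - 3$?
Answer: $6$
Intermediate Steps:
$X{\left(j,n \right)} = 0$ ($X{\left(j,n \right)} = 3 - 3 = 0$)
$Z{\left(m,o \right)} = \frac{m}{5}$ ($Z{\left(m,o \right)} = m \frac{1}{5} = \frac{m}{5}$)
$a{\left(K \right)} = 0$ ($a{\left(K \right)} = \frac{1}{5} \cdot 0 \sqrt{K} = 0 \sqrt{K} = 0$)
$\left(\left(21 - 20\right) + a{\left(-5 \right)}\right) v{\left(A \right)} = \left(\left(21 - 20\right) + 0\right) 6 = \left(1 + 0\right) 6 = 1 \cdot 6 = 6$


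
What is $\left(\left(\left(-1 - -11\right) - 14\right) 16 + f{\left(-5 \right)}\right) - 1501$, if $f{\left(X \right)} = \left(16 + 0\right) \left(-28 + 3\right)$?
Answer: $-1965$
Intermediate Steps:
$f{\left(X \right)} = -400$ ($f{\left(X \right)} = 16 \left(-25\right) = -400$)
$\left(\left(\left(-1 - -11\right) - 14\right) 16 + f{\left(-5 \right)}\right) - 1501 = \left(\left(\left(-1 - -11\right) - 14\right) 16 - 400\right) - 1501 = \left(\left(\left(-1 + 11\right) - 14\right) 16 - 400\right) - 1501 = \left(\left(10 - 14\right) 16 - 400\right) - 1501 = \left(\left(-4\right) 16 - 400\right) - 1501 = \left(-64 - 400\right) - 1501 = -464 - 1501 = -1965$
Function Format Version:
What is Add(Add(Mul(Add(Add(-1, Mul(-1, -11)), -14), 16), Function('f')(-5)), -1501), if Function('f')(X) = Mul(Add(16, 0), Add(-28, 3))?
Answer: -1965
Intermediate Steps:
Function('f')(X) = -400 (Function('f')(X) = Mul(16, -25) = -400)
Add(Add(Mul(Add(Add(-1, Mul(-1, -11)), -14), 16), Function('f')(-5)), -1501) = Add(Add(Mul(Add(Add(-1, Mul(-1, -11)), -14), 16), -400), -1501) = Add(Add(Mul(Add(Add(-1, 11), -14), 16), -400), -1501) = Add(Add(Mul(Add(10, -14), 16), -400), -1501) = Add(Add(Mul(-4, 16), -400), -1501) = Add(Add(-64, -400), -1501) = Add(-464, -1501) = -1965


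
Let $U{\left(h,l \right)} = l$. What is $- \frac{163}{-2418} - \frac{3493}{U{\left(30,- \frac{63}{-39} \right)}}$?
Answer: $- \frac{5228359}{2418} \approx -2162.3$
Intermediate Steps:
$- \frac{163}{-2418} - \frac{3493}{U{\left(30,- \frac{63}{-39} \right)}} = - \frac{163}{-2418} - \frac{3493}{\left(-63\right) \frac{1}{-39}} = \left(-163\right) \left(- \frac{1}{2418}\right) - \frac{3493}{\left(-63\right) \left(- \frac{1}{39}\right)} = \frac{163}{2418} - \frac{3493}{\frac{21}{13}} = \frac{163}{2418} - \frac{6487}{3} = - \frac{5228359}{2418}$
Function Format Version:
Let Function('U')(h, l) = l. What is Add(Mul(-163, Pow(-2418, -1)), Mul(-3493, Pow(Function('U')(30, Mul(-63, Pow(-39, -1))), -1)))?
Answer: Rational(-5228359, 2418) ≈ -2162.3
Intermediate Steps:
Add(Mul(-163, Pow(-2418, -1)), Mul(-3493, Pow(Function('U')(30, Mul(-63, Pow(-39, -1))), -1))) = Add(Mul(-163, Pow(-2418, -1)), Mul(-3493, Pow(Mul(-63, Pow(-39, -1)), -1))) = Add(Mul(-163, Rational(-1, 2418)), Mul(-3493, Pow(Mul(-63, Rational(-1, 39)), -1))) = Add(Rational(163, 2418), Mul(-3493, Pow(Rational(21, 13), -1))) = Add(Rational(163, 2418), Mul(-3493, Rational(13, 21))) = Add(Rational(163, 2418), Rational(-6487, 3)) = Rational(-5228359, 2418)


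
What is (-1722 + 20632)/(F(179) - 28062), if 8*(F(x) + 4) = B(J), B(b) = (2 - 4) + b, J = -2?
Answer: -37820/56133 ≈ -0.67376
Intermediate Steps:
B(b) = -2 + b
F(x) = -9/2 (F(x) = -4 + (-2 - 2)/8 = -4 + (⅛)*(-4) = -4 - ½ = -9/2)
(-1722 + 20632)/(F(179) - 28062) = (-1722 + 20632)/(-9/2 - 28062) = 18910/(-56133/2) = 18910*(-2/56133) = -37820/56133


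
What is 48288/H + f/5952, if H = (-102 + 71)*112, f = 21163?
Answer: -431315/41664 ≈ -10.352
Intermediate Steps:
H = -3472 (H = -31*112 = -3472)
48288/H + f/5952 = 48288/(-3472) + 21163/5952 = 48288*(-1/3472) + 21163*(1/5952) = -3018/217 + 21163/5952 = -431315/41664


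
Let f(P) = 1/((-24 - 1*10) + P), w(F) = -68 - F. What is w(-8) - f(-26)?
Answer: -3599/60 ≈ -59.983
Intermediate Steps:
f(P) = 1/(-34 + P) (f(P) = 1/((-24 - 10) + P) = 1/(-34 + P))
w(-8) - f(-26) = (-68 - 1*(-8)) - 1/(-34 - 26) = (-68 + 8) - 1/(-60) = -60 - 1*(-1/60) = -60 + 1/60 = -3599/60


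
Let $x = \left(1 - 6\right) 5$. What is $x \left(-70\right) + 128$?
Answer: $1878$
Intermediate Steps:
$x = -25$ ($x = \left(-5\right) 5 = -25$)
$x \left(-70\right) + 128 = \left(-25\right) \left(-70\right) + 128 = 1750 + 128 = 1878$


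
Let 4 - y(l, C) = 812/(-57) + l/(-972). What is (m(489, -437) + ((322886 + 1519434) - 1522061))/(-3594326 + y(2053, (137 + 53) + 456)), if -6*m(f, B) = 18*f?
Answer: -5887450656/66379636601 ≈ -0.088694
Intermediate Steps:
m(f, B) = -3*f
y(l, C) = 1040/57 + l/972 (y(l, C) = 4 - (812/(-57) + l/(-972)) = 4 - (812*(-1/57) + l*(-1/972)) = 4 - (-812/57 - l/972) = 4 + (812/57 + l/972) = 1040/57 + l/972)
(m(489, -437) + ((322886 + 1519434) - 1522061))/(-3594326 + y(2053, (137 + 53) + 456)) = (-3*489 + ((322886 + 1519434) - 1522061))/(-3594326 + (1040/57 + (1/972)*2053)) = (-1467 + (1842320 - 1522061))/(-3594326 + (1040/57 + 2053/972)) = (-1467 + 320259)/(-3594326 + 375967/18468) = 318792/(-66379636601/18468) = 318792*(-18468/66379636601) = -5887450656/66379636601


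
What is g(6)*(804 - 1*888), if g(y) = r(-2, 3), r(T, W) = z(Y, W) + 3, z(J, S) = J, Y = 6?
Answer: -756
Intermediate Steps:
r(T, W) = 9 (r(T, W) = 6 + 3 = 9)
g(y) = 9
g(6)*(804 - 1*888) = 9*(804 - 1*888) = 9*(804 - 888) = 9*(-84) = -756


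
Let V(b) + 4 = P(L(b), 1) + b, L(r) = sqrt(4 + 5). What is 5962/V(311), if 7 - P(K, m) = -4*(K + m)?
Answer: 271/15 ≈ 18.067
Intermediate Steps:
L(r) = 3 (L(r) = sqrt(9) = 3)
P(K, m) = 7 + 4*K + 4*m (P(K, m) = 7 - (-4)*(K + m) = 7 - (-4*K - 4*m) = 7 + (4*K + 4*m) = 7 + 4*K + 4*m)
V(b) = 19 + b (V(b) = -4 + ((7 + 4*3 + 4*1) + b) = -4 + ((7 + 12 + 4) + b) = -4 + (23 + b) = 19 + b)
5962/V(311) = 5962/(19 + 311) = 5962/330 = 5962*(1/330) = 271/15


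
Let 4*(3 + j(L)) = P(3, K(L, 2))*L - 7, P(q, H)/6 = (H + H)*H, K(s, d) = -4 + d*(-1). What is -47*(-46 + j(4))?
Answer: -71675/4 ≈ -17919.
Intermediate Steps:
K(s, d) = -4 - d
P(q, H) = 12*H² (P(q, H) = 6*((H + H)*H) = 6*((2*H)*H) = 6*(2*H²) = 12*H²)
j(L) = -19/4 + 108*L (j(L) = -3 + ((12*(-4 - 1*2)²)*L - 7)/4 = -3 + ((12*(-4 - 2)²)*L - 7)/4 = -3 + ((12*(-6)²)*L - 7)/4 = -3 + ((12*36)*L - 7)/4 = -3 + (432*L - 7)/4 = -3 + (-7 + 432*L)/4 = -3 + (-7/4 + 108*L) = -19/4 + 108*L)
-47*(-46 + j(4)) = -47*(-46 + (-19/4 + 108*4)) = -47*(-46 + (-19/4 + 432)) = -47*(-46 + 1709/4) = -47*1525/4 = -71675/4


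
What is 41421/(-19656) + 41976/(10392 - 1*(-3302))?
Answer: 42976847/44861544 ≈ 0.95799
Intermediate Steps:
41421/(-19656) + 41976/(10392 - 1*(-3302)) = 41421*(-1/19656) + 41976/(10392 + 3302) = -13807/6552 + 41976/13694 = -13807/6552 + 41976*(1/13694) = -13807/6552 + 20988/6847 = 42976847/44861544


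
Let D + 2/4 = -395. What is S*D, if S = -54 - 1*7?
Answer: 48251/2 ≈ 24126.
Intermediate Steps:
D = -791/2 (D = -½ - 395 = -791/2 ≈ -395.50)
S = -61 (S = -54 - 7 = -61)
S*D = -61*(-791/2) = 48251/2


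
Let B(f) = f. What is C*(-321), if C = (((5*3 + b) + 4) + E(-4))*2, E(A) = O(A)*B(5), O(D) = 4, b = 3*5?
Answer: -34668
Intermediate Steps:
b = 15
E(A) = 20 (E(A) = 4*5 = 20)
C = 108 (C = (((5*3 + 15) + 4) + 20)*2 = (((15 + 15) + 4) + 20)*2 = ((30 + 4) + 20)*2 = (34 + 20)*2 = 54*2 = 108)
C*(-321) = 108*(-321) = -34668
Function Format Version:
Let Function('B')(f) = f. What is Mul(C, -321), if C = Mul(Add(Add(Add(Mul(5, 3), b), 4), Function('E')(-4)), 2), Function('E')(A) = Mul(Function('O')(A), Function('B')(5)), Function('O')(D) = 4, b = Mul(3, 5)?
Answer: -34668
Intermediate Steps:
b = 15
Function('E')(A) = 20 (Function('E')(A) = Mul(4, 5) = 20)
C = 108 (C = Mul(Add(Add(Add(Mul(5, 3), 15), 4), 20), 2) = Mul(Add(Add(Add(15, 15), 4), 20), 2) = Mul(Add(Add(30, 4), 20), 2) = Mul(Add(34, 20), 2) = Mul(54, 2) = 108)
Mul(C, -321) = Mul(108, -321) = -34668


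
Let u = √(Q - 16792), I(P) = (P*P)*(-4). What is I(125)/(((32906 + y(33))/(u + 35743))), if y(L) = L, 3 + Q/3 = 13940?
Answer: -2233937500/32939 - 62500*√25019/32939 ≈ -68121.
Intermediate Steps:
Q = 41811 (Q = -9 + 3*13940 = -9 + 41820 = 41811)
I(P) = -4*P² (I(P) = P²*(-4) = -4*P²)
u = √25019 (u = √(41811 - 16792) = √25019 ≈ 158.17)
I(125)/(((32906 + y(33))/(u + 35743))) = (-4*125²)/(((32906 + 33)/(√25019 + 35743))) = (-4*15625)/((32939/(35743 + √25019))) = -62500*(35743/32939 + √25019/32939) = -2233937500/32939 - 62500*√25019/32939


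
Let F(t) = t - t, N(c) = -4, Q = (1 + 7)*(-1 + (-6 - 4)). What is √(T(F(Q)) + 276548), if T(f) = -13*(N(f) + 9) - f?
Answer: √276483 ≈ 525.82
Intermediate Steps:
Q = -88 (Q = 8*(-1 - 10) = 8*(-11) = -88)
F(t) = 0
T(f) = -65 - f (T(f) = -13*(-4 + 9) - f = -13*5 - f = -65 - f)
√(T(F(Q)) + 276548) = √((-65 - 1*0) + 276548) = √((-65 + 0) + 276548) = √(-65 + 276548) = √276483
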